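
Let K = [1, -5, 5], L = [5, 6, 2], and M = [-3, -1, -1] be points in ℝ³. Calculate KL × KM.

KL = (4, 11, -3)
KM = (-4, 4, -6)
i: 11·(-6) - (-3)·4 = -66 - (-12) = -54
j: (-3)·(-4) - 4·(-6) = 12 - (-24) = 36
k: 4·4 - 11·(-4) = 16 - (-44) = 60
KL × KM = (-54, 36, 60)

(-54, 36, 60)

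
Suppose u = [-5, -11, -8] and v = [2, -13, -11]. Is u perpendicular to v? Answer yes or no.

u · v = (-5)·2 + (-11)·(-13) + (-8)·(-11) = -10 + 143 + 88 = 221
Nonzero, so the vectors are not orthogonal.

no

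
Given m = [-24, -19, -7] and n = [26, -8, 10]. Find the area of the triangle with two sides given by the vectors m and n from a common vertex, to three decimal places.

i: (-19)·10 - (-7)·(-8) = -190 - 56 = -246
j: (-7)·26 - (-24)·10 = -182 - (-240) = 58
k: (-24)·(-8) - (-19)·26 = 192 - (-494) = 686
m × n = (-246, 58, 686)
|m × n| = √((-246)² + 58² + 686²) = √534476 ≈ 731.0787
area = ½ · 731.0787 ≈ 365.539

365.539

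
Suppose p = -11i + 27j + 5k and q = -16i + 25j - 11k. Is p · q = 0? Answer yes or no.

no

p · q = (-11)·(-16) + 27·25 + 5·(-11) = 176 + 675 - 55 = 796
Nonzero, so the vectors are not orthogonal.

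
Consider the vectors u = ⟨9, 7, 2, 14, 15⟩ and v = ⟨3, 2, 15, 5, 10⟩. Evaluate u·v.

u · v = 9·3 + 7·2 + 2·15 + 14·5 + 15·10 = 27 + 14 + 30 + 70 + 150 = 291

291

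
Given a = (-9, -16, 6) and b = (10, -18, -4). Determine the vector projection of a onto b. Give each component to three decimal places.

a · b = (-9)·10 + (-16)·(-18) + 6·(-4) = -90 + 288 - 24 = 174
|b|² = 100 + 324 + 16 = 440
proj_b a = (174/440) · (10, -18, -4) ≈ (3.955, -7.118, -1.582)

(3.955, -7.118, -1.582)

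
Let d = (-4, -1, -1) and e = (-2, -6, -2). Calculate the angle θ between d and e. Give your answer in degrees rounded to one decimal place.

d · e = (-4)·(-2) + (-1)·(-6) + (-1)·(-2) = 8 + 6 + 2 = 16
|d|² = 16 + 1 + 1 = 18,  |d| = √18 ≈ 4.242641
|e|² = 4 + 36 + 4 = 44,  |e| = √44 ≈ 6.633250
cos θ = 16 / (4.242641 · 6.633250) ≈ 0.56854
θ = arccos(0.56854) ≈ 55.4°

55.4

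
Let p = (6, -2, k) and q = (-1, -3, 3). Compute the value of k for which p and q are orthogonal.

p · q = 6·(-1) + (-2)·(-3) + k·3 = 0 + 3k
Set equal to 0: 3k = 0, so k = 0.

0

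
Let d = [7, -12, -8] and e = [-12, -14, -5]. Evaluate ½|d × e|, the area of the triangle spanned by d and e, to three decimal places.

i: (-12)·(-5) - (-8)·(-14) = 60 - 112 = -52
j: (-8)·(-12) - 7·(-5) = 96 - (-35) = 131
k: 7·(-14) - (-12)·(-12) = -98 - 144 = -242
d × e = (-52, 131, -242)
|d × e| = √((-52)² + 131² + (-242)²) = √78429 ≈ 280.0518
area = ½ · 280.0518 ≈ 140.026

140.026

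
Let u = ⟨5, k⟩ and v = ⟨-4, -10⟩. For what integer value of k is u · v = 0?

u · v = 5·(-4) + k·(-10) = -20 - 10k
Set equal to 0: -10k = 20, so k = -2.

-2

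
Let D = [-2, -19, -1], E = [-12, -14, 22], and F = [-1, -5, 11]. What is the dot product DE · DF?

336

DE = E − D = (-10, 5, 23)
DF = F − D = (1, 14, 12)
DE · DF = (-10)·1 + 5·14 + 23·12 = -10 + 70 + 276 = 336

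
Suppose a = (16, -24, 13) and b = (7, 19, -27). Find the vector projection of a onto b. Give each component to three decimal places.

a · b = 16·7 + (-24)·19 + 13·(-27) = 112 - 456 - 351 = -695
|b|² = 49 + 361 + 729 = 1139
proj_b a = (-695/1139) · (7, 19, -27) ≈ (-4.271, -11.594, 16.475)

(-4.271, -11.594, 16.475)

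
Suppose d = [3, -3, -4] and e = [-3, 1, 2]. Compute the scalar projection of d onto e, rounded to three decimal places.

d · e = 3·(-3) + (-3)·1 + (-4)·2 = -9 - 3 - 8 = -20
|e| = √(9 + 1 + 4) = √14 ≈ 3.7417
comp_e d = -20 / √14 ≈ -5.345

-5.345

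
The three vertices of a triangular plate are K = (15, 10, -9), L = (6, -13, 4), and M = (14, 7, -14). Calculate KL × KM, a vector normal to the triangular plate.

(154, -58, 4)

KL = (-9, -23, 13)
KM = (-1, -3, -5)
i: (-23)·(-5) - 13·(-3) = 115 - (-39) = 154
j: 13·(-1) - (-9)·(-5) = -13 - 45 = -58
k: (-9)·(-3) - (-23)·(-1) = 27 - 23 = 4
KL × KM = (154, -58, 4)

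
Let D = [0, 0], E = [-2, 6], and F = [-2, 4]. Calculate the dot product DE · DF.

28

DE = E − D = (-2, 6)
DF = F − D = (-2, 4)
DE · DF = (-2)·(-2) + 6·4 = 4 + 24 = 28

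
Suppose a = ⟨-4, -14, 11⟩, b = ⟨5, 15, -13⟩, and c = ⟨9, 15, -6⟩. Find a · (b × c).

b × c:
i: 15·(-6) - (-13)·15 = -90 - (-195) = 105
j: (-13)·9 - 5·(-6) = -117 - (-30) = -87
k: 5·15 - 15·9 = 75 - 135 = -60
b × c = (105, -87, -60)
a · (b × c) = (-4)·105 + (-14)·(-87) + 11·(-60) = -420 + 1218 - 660 = 138

138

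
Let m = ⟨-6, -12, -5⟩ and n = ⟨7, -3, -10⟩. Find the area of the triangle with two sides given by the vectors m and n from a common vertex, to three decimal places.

87.255

i: (-12)·(-10) - (-5)·(-3) = 120 - 15 = 105
j: (-5)·7 - (-6)·(-10) = -35 - 60 = -95
k: (-6)·(-3) - (-12)·7 = 18 - (-84) = 102
m × n = (105, -95, 102)
|m × n| = √(105² + (-95)² + 102²) = √30454 ≈ 174.5107
area = ½ · 174.5107 ≈ 87.255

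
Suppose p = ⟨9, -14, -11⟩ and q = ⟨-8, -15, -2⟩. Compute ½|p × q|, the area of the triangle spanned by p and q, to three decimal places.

i: (-14)·(-2) - (-11)·(-15) = 28 - 165 = -137
j: (-11)·(-8) - 9·(-2) = 88 - (-18) = 106
k: 9·(-15) - (-14)·(-8) = -135 - 112 = -247
p × q = (-137, 106, -247)
|p × q| = √((-137)² + 106² + (-247)²) = √91014 ≈ 301.6853
area = ½ · 301.6853 ≈ 150.843

150.843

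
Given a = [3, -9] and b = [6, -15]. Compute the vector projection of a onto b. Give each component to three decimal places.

a · b = 3·6 + (-9)·(-15) = 18 + 135 = 153
|b|² = 36 + 225 = 261
proj_b a = (153/261) · (6, -15) ≈ (3.517, -8.793)

(3.517, -8.793)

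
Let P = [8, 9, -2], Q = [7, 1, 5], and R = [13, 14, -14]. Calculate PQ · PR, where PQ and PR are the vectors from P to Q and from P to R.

-129

PQ = Q − P = (-1, -8, 7)
PR = R − P = (5, 5, -12)
PQ · PR = (-1)·5 + (-8)·5 + 7·(-12) = -5 - 40 - 84 = -129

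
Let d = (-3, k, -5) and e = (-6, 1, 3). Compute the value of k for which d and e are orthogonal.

-3

d · e = (-3)·(-6) + k·1 + (-5)·3 = 3 + 1k
Set equal to 0: 1k = -3, so k = -3.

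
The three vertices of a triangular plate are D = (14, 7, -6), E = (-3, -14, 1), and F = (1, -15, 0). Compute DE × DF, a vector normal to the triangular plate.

DE = (-17, -21, 7)
DF = (-13, -22, 6)
i: (-21)·6 - 7·(-22) = -126 - (-154) = 28
j: 7·(-13) - (-17)·6 = -91 - (-102) = 11
k: (-17)·(-22) - (-21)·(-13) = 374 - 273 = 101
DE × DF = (28, 11, 101)

(28, 11, 101)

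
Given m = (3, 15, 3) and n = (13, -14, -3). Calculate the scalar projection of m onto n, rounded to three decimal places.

-9.308

m · n = 3·13 + 15·(-14) + 3·(-3) = 39 - 210 - 9 = -180
|n| = √(169 + 196 + 9) = √374 ≈ 19.3391
comp_n m = -180 / √374 ≈ -9.308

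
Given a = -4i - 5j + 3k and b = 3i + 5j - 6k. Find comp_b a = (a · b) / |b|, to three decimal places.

a · b = (-4)·3 + (-5)·5 + 3·(-6) = -12 - 25 - 18 = -55
|b| = √(9 + 25 + 36) = √70 ≈ 8.3666
comp_b a = -55 / √70 ≈ -6.574

-6.574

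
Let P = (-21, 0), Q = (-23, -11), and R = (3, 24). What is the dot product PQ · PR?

PQ = Q − P = (-2, -11)
PR = R − P = (24, 24)
PQ · PR = (-2)·24 + (-11)·24 = -48 - 264 = -312

-312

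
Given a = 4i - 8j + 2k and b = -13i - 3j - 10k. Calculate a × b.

i: (-8)·(-10) - 2·(-3) = 80 - (-6) = 86
j: 2·(-13) - 4·(-10) = -26 - (-40) = 14
k: 4·(-3) - (-8)·(-13) = -12 - 104 = -116
a × b = (86, 14, -116)

(86, 14, -116)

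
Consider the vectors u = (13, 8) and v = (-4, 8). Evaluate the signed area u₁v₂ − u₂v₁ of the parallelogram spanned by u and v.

13·8 - 8·(-4) = 104 - (-32) = 136

136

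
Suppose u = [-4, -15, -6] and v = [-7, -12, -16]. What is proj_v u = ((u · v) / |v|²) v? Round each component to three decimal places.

(-4.739, -8.125, -10.833)

u · v = (-4)·(-7) + (-15)·(-12) + (-6)·(-16) = 28 + 180 + 96 = 304
|v|² = 49 + 144 + 256 = 449
proj_v u = (304/449) · (-7, -12, -16) ≈ (-4.739, -8.125, -10.833)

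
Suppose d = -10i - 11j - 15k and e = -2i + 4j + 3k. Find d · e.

-69

d · e = (-10)·(-2) + (-11)·4 + (-15)·3 = 20 - 44 - 45 = -69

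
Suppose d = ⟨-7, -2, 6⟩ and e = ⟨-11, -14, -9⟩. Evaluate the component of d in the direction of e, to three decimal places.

d · e = (-7)·(-11) + (-2)·(-14) + 6·(-9) = 77 + 28 - 54 = 51
|e| = √(121 + 196 + 81) = √398 ≈ 19.9499
comp_e d = 51 / √398 ≈ 2.556

2.556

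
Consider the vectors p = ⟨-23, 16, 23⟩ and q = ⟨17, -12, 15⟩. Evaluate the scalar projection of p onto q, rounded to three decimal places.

p · q = (-23)·17 + 16·(-12) + 23·15 = -391 - 192 + 345 = -238
|q| = √(289 + 144 + 225) = √658 ≈ 25.6515
comp_q p = -238 / √658 ≈ -9.278

-9.278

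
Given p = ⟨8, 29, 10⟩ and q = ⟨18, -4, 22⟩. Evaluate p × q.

i: 29·22 - 10·(-4) = 638 - (-40) = 678
j: 10·18 - 8·22 = 180 - 176 = 4
k: 8·(-4) - 29·18 = -32 - 522 = -554
p × q = (678, 4, -554)

(678, 4, -554)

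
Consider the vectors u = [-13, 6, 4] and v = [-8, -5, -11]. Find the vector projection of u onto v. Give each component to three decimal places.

(-1.143, -0.714, -1.571)

u · v = (-13)·(-8) + 6·(-5) + 4·(-11) = 104 - 30 - 44 = 30
|v|² = 64 + 25 + 121 = 210
proj_v u = (30/210) · (-8, -5, -11) ≈ (-1.143, -0.714, -1.571)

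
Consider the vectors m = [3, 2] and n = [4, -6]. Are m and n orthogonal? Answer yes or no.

yes

m · n = 3·4 + 2·(-6) = 12 - 12 = 0
Zero, so the vectors are orthogonal.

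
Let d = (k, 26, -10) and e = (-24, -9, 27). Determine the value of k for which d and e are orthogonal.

-21

d · e = k·(-24) + 26·(-9) + (-10)·27 = -504 - 24k
Set equal to 0: -24k = 504, so k = -21.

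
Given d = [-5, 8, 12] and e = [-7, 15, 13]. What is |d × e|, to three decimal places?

i: 8·13 - 12·15 = 104 - 180 = -76
j: 12·(-7) - (-5)·13 = -84 - (-65) = -19
k: (-5)·15 - 8·(-7) = -75 - (-56) = -19
d × e = (-76, -19, -19)
|d × e| = √((-76)² + (-19)² + (-19)²) = √6498 ≈ 80.6102

80.610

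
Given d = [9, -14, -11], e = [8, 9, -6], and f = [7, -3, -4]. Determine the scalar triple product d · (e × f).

611

e × f:
i: 9·(-4) - (-6)·(-3) = -36 - 18 = -54
j: (-6)·7 - 8·(-4) = -42 - (-32) = -10
k: 8·(-3) - 9·7 = -24 - 63 = -87
e × f = (-54, -10, -87)
d · (e × f) = 9·(-54) + (-14)·(-10) + (-11)·(-87) = -486 + 140 + 957 = 611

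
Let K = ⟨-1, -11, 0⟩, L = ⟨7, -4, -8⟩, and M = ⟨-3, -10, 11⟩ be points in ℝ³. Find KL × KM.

KL = (8, 7, -8)
KM = (-2, 1, 11)
i: 7·11 - (-8)·1 = 77 - (-8) = 85
j: (-8)·(-2) - 8·11 = 16 - 88 = -72
k: 8·1 - 7·(-2) = 8 - (-14) = 22
KL × KM = (85, -72, 22)

(85, -72, 22)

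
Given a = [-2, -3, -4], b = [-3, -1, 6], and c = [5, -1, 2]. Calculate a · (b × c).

b × c:
i: (-1)·2 - 6·(-1) = -2 - (-6) = 4
j: 6·5 - (-3)·2 = 30 - (-6) = 36
k: (-3)·(-1) - (-1)·5 = 3 - (-5) = 8
b × c = (4, 36, 8)
a · (b × c) = (-2)·4 + (-3)·36 + (-4)·8 = -8 - 108 - 32 = -148

-148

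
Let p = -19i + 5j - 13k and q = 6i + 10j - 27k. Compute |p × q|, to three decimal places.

i: 5·(-27) - (-13)·10 = -135 - (-130) = -5
j: (-13)·6 - (-19)·(-27) = -78 - 513 = -591
k: (-19)·10 - 5·6 = -190 - 30 = -220
p × q = (-5, -591, -220)
|p × q| = √((-5)² + (-591)² + (-220)²) = √397706 ≈ 630.6394

630.639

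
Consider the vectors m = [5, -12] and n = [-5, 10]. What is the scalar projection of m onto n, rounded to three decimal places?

-12.969

m · n = 5·(-5) + (-12)·10 = -25 - 120 = -145
|n| = √(25 + 100) = √125 ≈ 11.1803
comp_n m = -145 / √125 ≈ -12.969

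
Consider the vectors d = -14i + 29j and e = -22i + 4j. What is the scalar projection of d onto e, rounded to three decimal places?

d · e = (-14)·(-22) + 29·4 = 308 + 116 = 424
|e| = √(484 + 16) = √500 ≈ 22.3607
comp_e d = 424 / √500 ≈ 18.962

18.962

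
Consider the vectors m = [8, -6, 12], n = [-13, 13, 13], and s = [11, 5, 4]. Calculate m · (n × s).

n × s:
i: 13·4 - 13·5 = 52 - 65 = -13
j: 13·11 - (-13)·4 = 143 - (-52) = 195
k: (-13)·5 - 13·11 = -65 - 143 = -208
n × s = (-13, 195, -208)
m · (n × s) = 8·(-13) + (-6)·195 + 12·(-208) = -104 - 1170 - 2496 = -3770

-3770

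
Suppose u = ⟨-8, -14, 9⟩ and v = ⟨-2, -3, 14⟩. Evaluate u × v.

(-169, 94, -4)

i: (-14)·14 - 9·(-3) = -196 - (-27) = -169
j: 9·(-2) - (-8)·14 = -18 - (-112) = 94
k: (-8)·(-3) - (-14)·(-2) = 24 - 28 = -4
u × v = (-169, 94, -4)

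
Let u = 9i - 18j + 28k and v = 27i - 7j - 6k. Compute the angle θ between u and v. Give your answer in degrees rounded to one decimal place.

u · v = 9·27 + (-18)·(-7) + 28·(-6) = 243 + 126 - 168 = 201
|u|² = 81 + 324 + 784 = 1189,  |u| = √1189 ≈ 34.481879
|v|² = 729 + 49 + 36 = 814,  |v| = √814 ≈ 28.530685
cos θ = 201 / (34.481879 · 28.530685) ≈ 0.20431
θ = arccos(0.20431) ≈ 78.2°

78.2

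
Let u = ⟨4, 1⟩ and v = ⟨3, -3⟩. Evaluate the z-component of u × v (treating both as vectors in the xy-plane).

-15

4·(-3) - 1·3 = -12 - 3 = -15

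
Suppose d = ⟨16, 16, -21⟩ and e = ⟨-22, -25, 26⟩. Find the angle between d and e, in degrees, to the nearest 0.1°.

d · e = 16·(-22) + 16·(-25) + (-21)·26 = -352 - 400 - 546 = -1298
|d|² = 256 + 256 + 441 = 953,  |d| = √953 ≈ 30.870698
|e|² = 484 + 625 + 676 = 1785,  |e| = √1785 ≈ 42.249260
cos θ = -1298 / (30.870698 · 42.249260) ≈ -0.99520
θ = arccos(-0.99520) ≈ 174.4°

174.4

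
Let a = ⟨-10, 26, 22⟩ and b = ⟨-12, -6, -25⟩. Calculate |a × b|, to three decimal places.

819.087

i: 26·(-25) - 22·(-6) = -650 - (-132) = -518
j: 22·(-12) - (-10)·(-25) = -264 - 250 = -514
k: (-10)·(-6) - 26·(-12) = 60 - (-312) = 372
a × b = (-518, -514, 372)
|a × b| = √((-518)² + (-514)² + 372²) = √670904 ≈ 819.0873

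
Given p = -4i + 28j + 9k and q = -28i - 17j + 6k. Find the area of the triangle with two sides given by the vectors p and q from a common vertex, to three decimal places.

i: 28·6 - 9·(-17) = 168 - (-153) = 321
j: 9·(-28) - (-4)·6 = -252 - (-24) = -228
k: (-4)·(-17) - 28·(-28) = 68 - (-784) = 852
p × q = (321, -228, 852)
|p × q| = √(321² + (-228)² + 852²) = √880929 ≈ 938.5782
area = ½ · 938.5782 ≈ 469.289

469.289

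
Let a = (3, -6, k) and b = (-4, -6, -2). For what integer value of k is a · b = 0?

a · b = 3·(-4) + (-6)·(-6) + k·(-2) = 24 - 2k
Set equal to 0: -2k = -24, so k = 12.

12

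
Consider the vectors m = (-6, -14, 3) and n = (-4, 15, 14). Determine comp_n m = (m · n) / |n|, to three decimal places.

-6.888

m · n = (-6)·(-4) + (-14)·15 + 3·14 = 24 - 210 + 42 = -144
|n| = √(16 + 225 + 196) = √437 ≈ 20.9045
comp_n m = -144 / √437 ≈ -6.888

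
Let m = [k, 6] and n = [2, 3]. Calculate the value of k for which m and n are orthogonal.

-9

m · n = k·2 + 6·3 = 18 + 2k
Set equal to 0: 2k = -18, so k = -9.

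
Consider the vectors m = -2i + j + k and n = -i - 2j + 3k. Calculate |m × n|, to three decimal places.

8.660

i: 1·3 - 1·(-2) = 3 - (-2) = 5
j: 1·(-1) - (-2)·3 = -1 - (-6) = 5
k: (-2)·(-2) - 1·(-1) = 4 - (-1) = 5
m × n = (5, 5, 5)
|m × n| = √(5² + 5² + 5²) = √75 ≈ 8.6603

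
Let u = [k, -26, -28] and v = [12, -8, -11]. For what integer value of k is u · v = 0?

u · v = k·12 + (-26)·(-8) + (-28)·(-11) = 516 + 12k
Set equal to 0: 12k = -516, so k = -43.

-43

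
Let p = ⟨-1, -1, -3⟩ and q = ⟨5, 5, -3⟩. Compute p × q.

i: (-1)·(-3) - (-3)·5 = 3 - (-15) = 18
j: (-3)·5 - (-1)·(-3) = -15 - 3 = -18
k: (-1)·5 - (-1)·5 = -5 - (-5) = 0
p × q = (18, -18, 0)

(18, -18, 0)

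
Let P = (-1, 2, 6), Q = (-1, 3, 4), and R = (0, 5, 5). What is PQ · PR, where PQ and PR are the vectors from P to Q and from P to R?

5

PQ = Q − P = (0, 1, -2)
PR = R − P = (1, 3, -1)
PQ · PR = 0·1 + 1·3 + (-2)·(-1) = 0 + 3 + 2 = 5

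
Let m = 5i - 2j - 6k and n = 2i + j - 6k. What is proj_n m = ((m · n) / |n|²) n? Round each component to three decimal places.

(2.146, 1.073, -6.439)

m · n = 5·2 + (-2)·1 + (-6)·(-6) = 10 - 2 + 36 = 44
|n|² = 4 + 1 + 36 = 41
proj_n m = (44/41) · (2, 1, -6) ≈ (2.146, 1.073, -6.439)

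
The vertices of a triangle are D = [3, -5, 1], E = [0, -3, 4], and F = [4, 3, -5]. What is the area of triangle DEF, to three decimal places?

DE = (-3, 2, 3),  DF = (1, 8, -6)
i: 2·(-6) - 3·8 = -12 - 24 = -36
j: 3·1 - (-3)·(-6) = 3 - 18 = -15
k: (-3)·8 - 2·1 = -24 - 2 = -26
DE × DF = (-36, -15, -26)
|DE × DF| = √2197 ≈ 46.8722
area = ½ · 46.8722 ≈ 23.436

23.436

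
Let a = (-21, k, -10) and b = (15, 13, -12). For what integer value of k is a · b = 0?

15

a · b = (-21)·15 + k·13 + (-10)·(-12) = -195 + 13k
Set equal to 0: 13k = 195, so k = 15.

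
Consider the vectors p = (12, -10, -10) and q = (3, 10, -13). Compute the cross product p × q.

i: (-10)·(-13) - (-10)·10 = 130 - (-100) = 230
j: (-10)·3 - 12·(-13) = -30 - (-156) = 126
k: 12·10 - (-10)·3 = 120 - (-30) = 150
p × q = (230, 126, 150)

(230, 126, 150)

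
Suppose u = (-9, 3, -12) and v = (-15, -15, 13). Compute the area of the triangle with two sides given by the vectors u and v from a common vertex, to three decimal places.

187.410

i: 3·13 - (-12)·(-15) = 39 - 180 = -141
j: (-12)·(-15) - (-9)·13 = 180 - (-117) = 297
k: (-9)·(-15) - 3·(-15) = 135 - (-45) = 180
u × v = (-141, 297, 180)
|u × v| = √((-141)² + 297² + 180²) = √140490 ≈ 374.8200
area = ½ · 374.8200 ≈ 187.410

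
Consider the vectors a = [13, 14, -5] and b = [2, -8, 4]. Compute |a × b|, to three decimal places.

146.711

i: 14·4 - (-5)·(-8) = 56 - 40 = 16
j: (-5)·2 - 13·4 = -10 - 52 = -62
k: 13·(-8) - 14·2 = -104 - 28 = -132
a × b = (16, -62, -132)
|a × b| = √(16² + (-62)² + (-132)²) = √21524 ≈ 146.7106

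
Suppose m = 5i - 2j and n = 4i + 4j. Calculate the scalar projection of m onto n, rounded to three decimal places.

m · n = 5·4 + (-2)·4 = 20 - 8 = 12
|n| = √(16 + 16) = √32 ≈ 5.6569
comp_n m = 12 / √32 ≈ 2.121

2.121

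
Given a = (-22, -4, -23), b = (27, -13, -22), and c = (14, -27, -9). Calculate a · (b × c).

23335

b × c:
i: (-13)·(-9) - (-22)·(-27) = 117 - 594 = -477
j: (-22)·14 - 27·(-9) = -308 - (-243) = -65
k: 27·(-27) - (-13)·14 = -729 - (-182) = -547
b × c = (-477, -65, -547)
a · (b × c) = (-22)·(-477) + (-4)·(-65) + (-23)·(-547) = 10494 + 260 + 12581 = 23335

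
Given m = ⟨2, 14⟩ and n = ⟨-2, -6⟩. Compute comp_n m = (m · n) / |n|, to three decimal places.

-13.914

m · n = 2·(-2) + 14·(-6) = -4 - 84 = -88
|n| = √(4 + 36) = √40 ≈ 6.3246
comp_n m = -88 / √40 ≈ -13.914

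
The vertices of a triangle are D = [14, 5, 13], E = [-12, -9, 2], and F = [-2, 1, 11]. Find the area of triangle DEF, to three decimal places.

86.649

DE = (-26, -14, -11),  DF = (-16, -4, -2)
i: (-14)·(-2) - (-11)·(-4) = 28 - 44 = -16
j: (-11)·(-16) - (-26)·(-2) = 176 - 52 = 124
k: (-26)·(-4) - (-14)·(-16) = 104 - 224 = -120
DE × DF = (-16, 124, -120)
|DE × DF| = √30032 ≈ 173.2974
area = ½ · 173.2974 ≈ 86.649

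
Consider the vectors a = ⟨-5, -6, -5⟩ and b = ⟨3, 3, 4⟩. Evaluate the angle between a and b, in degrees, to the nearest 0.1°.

a · b = (-5)·3 + (-6)·3 + (-5)·4 = -15 - 18 - 20 = -53
|a|² = 25 + 36 + 25 = 86,  |a| = √86 ≈ 9.273618
|b|² = 9 + 9 + 16 = 34,  |b| = √34 ≈ 5.830952
cos θ = -53 / (9.273618 · 5.830952) ≈ -0.98014
θ = arccos(-0.98014) ≈ 168.6°

168.6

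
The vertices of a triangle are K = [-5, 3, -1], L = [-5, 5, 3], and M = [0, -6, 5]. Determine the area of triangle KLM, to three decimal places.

26.476

KL = (0, 2, 4),  KM = (5, -9, 6)
i: 2·6 - 4·(-9) = 12 - (-36) = 48
j: 4·5 - 0·6 = 20 - 0 = 20
k: 0·(-9) - 2·5 = 0 - 10 = -10
KL × KM = (48, 20, -10)
|KL × KM| = √2804 ≈ 52.9528
area = ½ · 52.9528 ≈ 26.476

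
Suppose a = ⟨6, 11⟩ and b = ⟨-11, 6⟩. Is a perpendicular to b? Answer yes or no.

yes

a · b = 6·(-11) + 11·6 = -66 + 66 = 0
Zero, so the vectors are orthogonal.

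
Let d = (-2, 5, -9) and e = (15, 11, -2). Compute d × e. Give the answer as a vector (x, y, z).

(89, -139, -97)

i: 5·(-2) - (-9)·11 = -10 - (-99) = 89
j: (-9)·15 - (-2)·(-2) = -135 - 4 = -139
k: (-2)·11 - 5·15 = -22 - 75 = -97
d × e = (89, -139, -97)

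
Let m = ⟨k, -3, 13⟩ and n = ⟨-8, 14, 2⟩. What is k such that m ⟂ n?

m · n = k·(-8) + (-3)·14 + 13·2 = -16 - 8k
Set equal to 0: -8k = 16, so k = -2.

-2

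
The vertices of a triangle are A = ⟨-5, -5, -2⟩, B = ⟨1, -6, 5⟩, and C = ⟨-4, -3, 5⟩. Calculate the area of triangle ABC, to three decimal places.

21.418

AB = (6, -1, 7),  AC = (1, 2, 7)
i: (-1)·7 - 7·2 = -7 - 14 = -21
j: 7·1 - 6·7 = 7 - 42 = -35
k: 6·2 - (-1)·1 = 12 - (-1) = 13
AB × AC = (-21, -35, 13)
|AB × AC| = √1835 ≈ 42.8369
area = ½ · 42.8369 ≈ 21.418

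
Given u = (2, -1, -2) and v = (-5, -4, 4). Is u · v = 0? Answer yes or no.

u · v = 2·(-5) + (-1)·(-4) + (-2)·4 = -10 + 4 - 8 = -14
Nonzero, so the vectors are not orthogonal.

no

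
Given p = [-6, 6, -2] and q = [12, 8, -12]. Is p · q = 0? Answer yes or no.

p · q = (-6)·12 + 6·8 + (-2)·(-12) = -72 + 48 + 24 = 0
Zero, so the vectors are orthogonal.

yes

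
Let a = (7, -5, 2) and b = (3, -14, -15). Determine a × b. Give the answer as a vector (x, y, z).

(103, 111, -83)

i: (-5)·(-15) - 2·(-14) = 75 - (-28) = 103
j: 2·3 - 7·(-15) = 6 - (-105) = 111
k: 7·(-14) - (-5)·3 = -98 - (-15) = -83
a × b = (103, 111, -83)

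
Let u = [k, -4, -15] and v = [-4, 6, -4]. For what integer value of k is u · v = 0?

9

u · v = k·(-4) + (-4)·6 + (-15)·(-4) = 36 - 4k
Set equal to 0: -4k = -36, so k = 9.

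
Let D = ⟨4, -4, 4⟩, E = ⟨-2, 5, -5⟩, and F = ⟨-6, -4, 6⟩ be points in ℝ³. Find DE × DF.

DE = (-6, 9, -9)
DF = (-10, 0, 2)
i: 9·2 - (-9)·0 = 18 - 0 = 18
j: (-9)·(-10) - (-6)·2 = 90 - (-12) = 102
k: (-6)·0 - 9·(-10) = 0 - (-90) = 90
DE × DF = (18, 102, 90)

(18, 102, 90)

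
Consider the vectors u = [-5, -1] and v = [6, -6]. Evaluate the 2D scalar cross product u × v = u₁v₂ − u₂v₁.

36

(-5)·(-6) - (-1)·6 = 30 - (-6) = 36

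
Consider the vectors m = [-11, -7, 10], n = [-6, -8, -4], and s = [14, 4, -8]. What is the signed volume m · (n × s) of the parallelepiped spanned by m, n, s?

n × s:
i: (-8)·(-8) - (-4)·4 = 64 - (-16) = 80
j: (-4)·14 - (-6)·(-8) = -56 - 48 = -104
k: (-6)·4 - (-8)·14 = -24 - (-112) = 88
n × s = (80, -104, 88)
m · (n × s) = (-11)·80 + (-7)·(-104) + 10·88 = -880 + 728 + 880 = 728

728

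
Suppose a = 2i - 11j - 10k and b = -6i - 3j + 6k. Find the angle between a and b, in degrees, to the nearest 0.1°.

a · b = 2·(-6) + (-11)·(-3) + (-10)·6 = -12 + 33 - 60 = -39
|a|² = 4 + 121 + 100 = 225,  |a| = √225 ≈ 15.000000
|b|² = 36 + 9 + 36 = 81,  |b| = √81 ≈ 9.000000
cos θ = -39 / (15.000000 · 9.000000) ≈ -0.28889
θ = arccos(-0.28889) ≈ 106.8°

106.8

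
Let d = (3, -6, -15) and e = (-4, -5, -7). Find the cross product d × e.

(-33, 81, -39)

i: (-6)·(-7) - (-15)·(-5) = 42 - 75 = -33
j: (-15)·(-4) - 3·(-7) = 60 - (-21) = 81
k: 3·(-5) - (-6)·(-4) = -15 - 24 = -39
d × e = (-33, 81, -39)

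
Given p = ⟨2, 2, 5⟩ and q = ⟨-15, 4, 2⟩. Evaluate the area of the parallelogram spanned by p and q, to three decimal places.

89.112

i: 2·2 - 5·4 = 4 - 20 = -16
j: 5·(-15) - 2·2 = -75 - 4 = -79
k: 2·4 - 2·(-15) = 8 - (-30) = 38
p × q = (-16, -79, 38)
|p × q| = √((-16)² + (-79)² + 38²) = √7941 ≈ 89.1123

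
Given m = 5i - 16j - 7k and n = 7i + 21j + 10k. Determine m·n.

-371

m · n = 5·7 + (-16)·21 + (-7)·10 = 35 - 336 - 70 = -371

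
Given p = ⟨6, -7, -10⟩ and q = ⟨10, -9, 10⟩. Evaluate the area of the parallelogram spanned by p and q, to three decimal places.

226.839

i: (-7)·10 - (-10)·(-9) = -70 - 90 = -160
j: (-10)·10 - 6·10 = -100 - 60 = -160
k: 6·(-9) - (-7)·10 = -54 - (-70) = 16
p × q = (-160, -160, 16)
|p × q| = √((-160)² + (-160)² + 16²) = √51456 ≈ 226.8392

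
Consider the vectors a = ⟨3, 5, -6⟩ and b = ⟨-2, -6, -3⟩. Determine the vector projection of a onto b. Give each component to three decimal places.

(0.735, 2.204, 1.102)

a · b = 3·(-2) + 5·(-6) + (-6)·(-3) = -6 - 30 + 18 = -18
|b|² = 4 + 36 + 9 = 49
proj_b a = (-18/49) · (-2, -6, -3) ≈ (0.735, 2.204, 1.102)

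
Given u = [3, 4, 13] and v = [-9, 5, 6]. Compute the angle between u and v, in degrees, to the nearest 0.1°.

u · v = 3·(-9) + 4·5 + 13·6 = -27 + 20 + 78 = 71
|u|² = 9 + 16 + 169 = 194,  |u| = √194 ≈ 13.928388
|v|² = 81 + 25 + 36 = 142,  |v| = √142 ≈ 11.916375
cos θ = 71 / (13.928388 · 11.916375) ≈ 0.42777
θ = arccos(0.42777) ≈ 64.7°

64.7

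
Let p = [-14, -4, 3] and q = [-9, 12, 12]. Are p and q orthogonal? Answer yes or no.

no

p · q = (-14)·(-9) + (-4)·12 + 3·12 = 126 - 48 + 36 = 114
Nonzero, so the vectors are not orthogonal.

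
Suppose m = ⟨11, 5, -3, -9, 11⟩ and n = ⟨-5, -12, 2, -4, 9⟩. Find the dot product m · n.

m · n = 11·(-5) + 5·(-12) + (-3)·2 + (-9)·(-4) + 11·9 = -55 - 60 - 6 + 36 + 99 = 14

14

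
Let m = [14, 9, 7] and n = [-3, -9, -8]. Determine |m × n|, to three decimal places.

i: 9·(-8) - 7·(-9) = -72 - (-63) = -9
j: 7·(-3) - 14·(-8) = -21 - (-112) = 91
k: 14·(-9) - 9·(-3) = -126 - (-27) = -99
m × n = (-9, 91, -99)
|m × n| = √((-9)² + 91² + (-99)²) = √18163 ≈ 134.7702

134.770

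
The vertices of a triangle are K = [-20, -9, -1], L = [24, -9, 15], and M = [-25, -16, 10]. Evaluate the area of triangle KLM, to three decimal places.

326.153

KL = (44, 0, 16),  KM = (-5, -7, 11)
i: 0·11 - 16·(-7) = 0 - (-112) = 112
j: 16·(-5) - 44·11 = -80 - 484 = -564
k: 44·(-7) - 0·(-5) = -308 - 0 = -308
KL × KM = (112, -564, -308)
|KL × KM| = √425504 ≈ 652.3067
area = ½ · 652.3067 ≈ 326.153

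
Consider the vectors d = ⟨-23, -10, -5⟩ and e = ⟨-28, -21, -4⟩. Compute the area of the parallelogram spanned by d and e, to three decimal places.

i: (-10)·(-4) - (-5)·(-21) = 40 - 105 = -65
j: (-5)·(-28) - (-23)·(-4) = 140 - 92 = 48
k: (-23)·(-21) - (-10)·(-28) = 483 - 280 = 203
d × e = (-65, 48, 203)
|d × e| = √((-65)² + 48² + 203²) = √47738 ≈ 218.4903

218.490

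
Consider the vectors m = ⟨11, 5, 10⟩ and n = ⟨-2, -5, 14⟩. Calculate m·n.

93

m · n = 11·(-2) + 5·(-5) + 10·14 = -22 - 25 + 140 = 93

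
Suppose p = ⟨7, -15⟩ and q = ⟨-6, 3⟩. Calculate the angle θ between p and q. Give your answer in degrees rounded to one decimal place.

141.6

p · q = 7·(-6) + (-15)·3 = -42 - 45 = -87
|p|² = 49 + 225 = 274,  |p| = √274 ≈ 16.552945
|q|² = 36 + 9 = 45,  |q| = √45 ≈ 6.708204
cos θ = -87 / (16.552945 · 6.708204) ≈ -0.78350
θ = arccos(-0.78350) ≈ 141.6°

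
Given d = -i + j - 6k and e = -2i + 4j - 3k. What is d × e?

i: 1·(-3) - (-6)·4 = -3 - (-24) = 21
j: (-6)·(-2) - (-1)·(-3) = 12 - 3 = 9
k: (-1)·4 - 1·(-2) = -4 - (-2) = -2
d × e = (21, 9, -2)

(21, 9, -2)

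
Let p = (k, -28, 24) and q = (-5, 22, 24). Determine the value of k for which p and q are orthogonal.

-8

p · q = k·(-5) + (-28)·22 + 24·24 = -40 - 5k
Set equal to 0: -5k = 40, so k = -8.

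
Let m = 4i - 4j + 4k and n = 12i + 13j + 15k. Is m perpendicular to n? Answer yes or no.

m · n = 4·12 + (-4)·13 + 4·15 = 48 - 52 + 60 = 56
Nonzero, so the vectors are not orthogonal.

no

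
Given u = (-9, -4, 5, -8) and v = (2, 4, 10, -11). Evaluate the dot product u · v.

104

u · v = (-9)·2 + (-4)·4 + 5·10 + (-8)·(-11) = -18 - 16 + 50 + 88 = 104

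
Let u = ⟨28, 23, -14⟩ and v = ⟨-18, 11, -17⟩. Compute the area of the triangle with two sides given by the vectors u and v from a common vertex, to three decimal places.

526.174

i: 23·(-17) - (-14)·11 = -391 - (-154) = -237
j: (-14)·(-18) - 28·(-17) = 252 - (-476) = 728
k: 28·11 - 23·(-18) = 308 - (-414) = 722
u × v = (-237, 728, 722)
|u × v| = √((-237)² + 728² + 722²) = √1107437 ≈ 1052.3483
area = ½ · 1052.3483 ≈ 526.174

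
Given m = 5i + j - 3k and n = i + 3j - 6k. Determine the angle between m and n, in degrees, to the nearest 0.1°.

49.6

m · n = 5·1 + 1·3 + (-3)·(-6) = 5 + 3 + 18 = 26
|m|² = 25 + 1 + 9 = 35,  |m| = √35 ≈ 5.916080
|n|² = 1 + 9 + 36 = 46,  |n| = √46 ≈ 6.782330
cos θ = 26 / (5.916080 · 6.782330) ≈ 0.64798
θ = arccos(0.64798) ≈ 49.6°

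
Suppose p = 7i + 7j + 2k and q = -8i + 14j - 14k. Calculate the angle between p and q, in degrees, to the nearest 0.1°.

p · q = 7·(-8) + 7·14 + 2·(-14) = -56 + 98 - 28 = 14
|p|² = 49 + 49 + 4 = 102,  |p| = √102 ≈ 10.099505
|q|² = 64 + 196 + 196 = 456,  |q| = √456 ≈ 21.354157
cos θ = 14 / (10.099505 · 21.354157) ≈ 0.06492
θ = arccos(0.06492) ≈ 86.3°

86.3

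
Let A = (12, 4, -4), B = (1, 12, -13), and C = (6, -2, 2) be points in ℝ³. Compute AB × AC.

(-6, 120, 114)

AB = (-11, 8, -9)
AC = (-6, -6, 6)
i: 8·6 - (-9)·(-6) = 48 - 54 = -6
j: (-9)·(-6) - (-11)·6 = 54 - (-66) = 120
k: (-11)·(-6) - 8·(-6) = 66 - (-48) = 114
AB × AC = (-6, 120, 114)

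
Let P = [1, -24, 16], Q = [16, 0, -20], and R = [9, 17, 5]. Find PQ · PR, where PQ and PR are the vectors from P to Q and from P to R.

1500

PQ = Q − P = (15, 24, -36)
PR = R − P = (8, 41, -11)
PQ · PR = 15·8 + 24·41 + (-36)·(-11) = 120 + 984 + 396 = 1500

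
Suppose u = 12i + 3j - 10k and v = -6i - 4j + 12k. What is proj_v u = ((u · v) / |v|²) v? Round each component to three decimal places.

u · v = 12·(-6) + 3·(-4) + (-10)·12 = -72 - 12 - 120 = -204
|v|² = 36 + 16 + 144 = 196
proj_v u = (-204/196) · (-6, -4, 12) ≈ (6.245, 4.163, -12.490)

(6.245, 4.163, -12.490)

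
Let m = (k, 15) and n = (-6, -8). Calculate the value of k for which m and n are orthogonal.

-20

m · n = k·(-6) + 15·(-8) = -120 - 6k
Set equal to 0: -6k = 120, so k = -20.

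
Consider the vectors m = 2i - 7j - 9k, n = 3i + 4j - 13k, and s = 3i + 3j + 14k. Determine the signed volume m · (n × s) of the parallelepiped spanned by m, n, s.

n × s:
i: 4·14 - (-13)·3 = 56 - (-39) = 95
j: (-13)·3 - 3·14 = -39 - 42 = -81
k: 3·3 - 4·3 = 9 - 12 = -3
n × s = (95, -81, -3)
m · (n × s) = 2·95 + (-7)·(-81) + (-9)·(-3) = 190 + 567 + 27 = 784

784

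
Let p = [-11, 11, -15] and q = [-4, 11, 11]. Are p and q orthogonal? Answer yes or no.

yes

p · q = (-11)·(-4) + 11·11 + (-15)·11 = 44 + 121 - 165 = 0
Zero, so the vectors are orthogonal.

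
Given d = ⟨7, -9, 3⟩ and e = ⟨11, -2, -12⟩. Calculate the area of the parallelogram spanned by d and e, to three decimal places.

i: (-9)·(-12) - 3·(-2) = 108 - (-6) = 114
j: 3·11 - 7·(-12) = 33 - (-84) = 117
k: 7·(-2) - (-9)·11 = -14 - (-99) = 85
d × e = (114, 117, 85)
|d × e| = √(114² + 117² + 85²) = √33910 ≈ 184.1467

184.147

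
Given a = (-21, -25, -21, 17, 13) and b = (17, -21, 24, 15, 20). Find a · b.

a · b = (-21)·17 + (-25)·(-21) + (-21)·24 + 17·15 + 13·20 = -357 + 525 - 504 + 255 + 260 = 179

179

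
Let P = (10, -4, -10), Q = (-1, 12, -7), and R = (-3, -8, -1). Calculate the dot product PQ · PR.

106

PQ = Q − P = (-11, 16, 3)
PR = R − P = (-13, -4, 9)
PQ · PR = (-11)·(-13) + 16·(-4) + 3·9 = 143 - 64 + 27 = 106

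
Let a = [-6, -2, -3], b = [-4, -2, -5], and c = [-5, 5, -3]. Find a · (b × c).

-122

b × c:
i: (-2)·(-3) - (-5)·5 = 6 - (-25) = 31
j: (-5)·(-5) - (-4)·(-3) = 25 - 12 = 13
k: (-4)·5 - (-2)·(-5) = -20 - 10 = -30
b × c = (31, 13, -30)
a · (b × c) = (-6)·31 + (-2)·13 + (-3)·(-30) = -186 - 26 + 90 = -122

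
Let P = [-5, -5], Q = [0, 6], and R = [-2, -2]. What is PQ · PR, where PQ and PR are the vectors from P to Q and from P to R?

PQ = Q − P = (5, 11)
PR = R − P = (3, 3)
PQ · PR = 5·3 + 11·3 = 15 + 33 = 48

48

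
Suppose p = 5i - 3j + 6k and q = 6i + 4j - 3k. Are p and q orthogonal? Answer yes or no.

yes

p · q = 5·6 + (-3)·4 + 6·(-3) = 30 - 12 - 18 = 0
Zero, so the vectors are orthogonal.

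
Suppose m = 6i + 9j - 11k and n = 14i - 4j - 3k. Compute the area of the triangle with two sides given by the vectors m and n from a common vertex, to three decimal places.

107.281

i: 9·(-3) - (-11)·(-4) = -27 - 44 = -71
j: (-11)·14 - 6·(-3) = -154 - (-18) = -136
k: 6·(-4) - 9·14 = -24 - 126 = -150
m × n = (-71, -136, -150)
|m × n| = √((-71)² + (-136)² + (-150)²) = √46037 ≈ 214.5623
area = ½ · 214.5623 ≈ 107.281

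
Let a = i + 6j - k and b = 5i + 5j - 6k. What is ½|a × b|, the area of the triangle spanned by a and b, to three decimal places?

19.919

i: 6·(-6) - (-1)·5 = -36 - (-5) = -31
j: (-1)·5 - 1·(-6) = -5 - (-6) = 1
k: 1·5 - 6·5 = 5 - 30 = -25
a × b = (-31, 1, -25)
|a × b| = √((-31)² + 1² + (-25)²) = √1587 ≈ 39.8372
area = ½ · 39.8372 ≈ 19.919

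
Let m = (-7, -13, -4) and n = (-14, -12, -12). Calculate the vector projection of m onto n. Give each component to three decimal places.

(-8.736, -7.488, -7.488)

m · n = (-7)·(-14) + (-13)·(-12) + (-4)·(-12) = 98 + 156 + 48 = 302
|n|² = 196 + 144 + 144 = 484
proj_n m = (302/484) · (-14, -12, -12) ≈ (-8.736, -7.488, -7.488)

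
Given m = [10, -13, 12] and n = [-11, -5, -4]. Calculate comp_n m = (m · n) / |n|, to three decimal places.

m · n = 10·(-11) + (-13)·(-5) + 12·(-4) = -110 + 65 - 48 = -93
|n| = √(121 + 25 + 16) = √162 ≈ 12.7279
comp_n m = -93 / √162 ≈ -7.307

-7.307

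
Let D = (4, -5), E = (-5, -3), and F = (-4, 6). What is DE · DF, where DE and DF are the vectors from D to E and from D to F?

DE = E − D = (-9, 2)
DF = F − D = (-8, 11)
DE · DF = (-9)·(-8) + 2·11 = 72 + 22 = 94

94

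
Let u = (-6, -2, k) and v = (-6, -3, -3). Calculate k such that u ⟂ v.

14

u · v = (-6)·(-6) + (-2)·(-3) + k·(-3) = 42 - 3k
Set equal to 0: -3k = -42, so k = 14.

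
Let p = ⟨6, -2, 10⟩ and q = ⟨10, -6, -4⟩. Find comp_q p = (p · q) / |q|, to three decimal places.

2.596

p · q = 6·10 + (-2)·(-6) + 10·(-4) = 60 + 12 - 40 = 32
|q| = √(100 + 36 + 16) = √152 ≈ 12.3288
comp_q p = 32 / √152 ≈ 2.596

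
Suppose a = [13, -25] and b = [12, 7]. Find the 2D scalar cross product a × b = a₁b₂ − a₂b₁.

391

13·7 - (-25)·12 = 91 - (-300) = 391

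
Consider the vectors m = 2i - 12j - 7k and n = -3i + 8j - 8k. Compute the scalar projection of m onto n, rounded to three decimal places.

-3.930

m · n = 2·(-3) + (-12)·8 + (-7)·(-8) = -6 - 96 + 56 = -46
|n| = √(9 + 64 + 64) = √137 ≈ 11.7047
comp_n m = -46 / √137 ≈ -3.930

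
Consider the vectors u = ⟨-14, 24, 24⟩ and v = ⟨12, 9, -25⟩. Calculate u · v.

u · v = (-14)·12 + 24·9 + 24·(-25) = -168 + 216 - 600 = -552

-552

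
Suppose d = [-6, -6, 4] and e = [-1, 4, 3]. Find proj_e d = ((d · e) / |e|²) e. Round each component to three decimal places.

d · e = (-6)·(-1) + (-6)·4 + 4·3 = 6 - 24 + 12 = -6
|e|² = 1 + 16 + 9 = 26
proj_e d = (-6/26) · (-1, 4, 3) ≈ (0.231, -0.923, -0.692)

(0.231, -0.923, -0.692)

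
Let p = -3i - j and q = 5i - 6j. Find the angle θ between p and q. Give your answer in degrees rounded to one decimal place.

p · q = (-3)·5 + (-1)·(-6) = -15 + 6 = -9
|p|² = 9 + 1 = 10,  |p| = √10 ≈ 3.162278
|q|² = 25 + 36 = 61,  |q| = √61 ≈ 7.810250
cos θ = -9 / (3.162278 · 7.810250) ≈ -0.36440
θ = arccos(-0.36440) ≈ 111.4°

111.4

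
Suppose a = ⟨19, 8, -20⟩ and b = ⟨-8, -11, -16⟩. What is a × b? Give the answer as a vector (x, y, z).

(-348, 464, -145)

i: 8·(-16) - (-20)·(-11) = -128 - 220 = -348
j: (-20)·(-8) - 19·(-16) = 160 - (-304) = 464
k: 19·(-11) - 8·(-8) = -209 - (-64) = -145
a × b = (-348, 464, -145)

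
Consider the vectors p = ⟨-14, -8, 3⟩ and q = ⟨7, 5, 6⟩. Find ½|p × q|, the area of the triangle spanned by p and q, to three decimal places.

i: (-8)·6 - 3·5 = -48 - 15 = -63
j: 3·7 - (-14)·6 = 21 - (-84) = 105
k: (-14)·5 - (-8)·7 = -70 - (-56) = -14
p × q = (-63, 105, -14)
|p × q| = √((-63)² + 105² + (-14)²) = √15190 ≈ 123.2477
area = ½ · 123.2477 ≈ 61.624

61.624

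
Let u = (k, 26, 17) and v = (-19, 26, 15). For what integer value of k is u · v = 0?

u · v = k·(-19) + 26·26 + 17·15 = 931 - 19k
Set equal to 0: -19k = -931, so k = 49.

49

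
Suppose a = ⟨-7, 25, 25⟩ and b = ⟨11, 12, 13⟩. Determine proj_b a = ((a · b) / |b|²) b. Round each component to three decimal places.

(13.889, 15.152, 16.415)

a · b = (-7)·11 + 25·12 + 25·13 = -77 + 300 + 325 = 548
|b|² = 121 + 144 + 169 = 434
proj_b a = (548/434) · (11, 12, 13) ≈ (13.889, 15.152, 16.415)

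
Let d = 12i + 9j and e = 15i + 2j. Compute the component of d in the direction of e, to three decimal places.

d · e = 12·15 + 9·2 = 180 + 18 = 198
|e| = √(225 + 4) = √229 ≈ 15.1327
comp_e d = 198 / √229 ≈ 13.084

13.084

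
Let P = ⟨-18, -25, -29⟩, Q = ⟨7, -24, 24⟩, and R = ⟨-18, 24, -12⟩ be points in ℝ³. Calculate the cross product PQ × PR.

PQ = (25, 1, 53)
PR = (0, 49, 17)
i: 1·17 - 53·49 = 17 - 2597 = -2580
j: 53·0 - 25·17 = 0 - 425 = -425
k: 25·49 - 1·0 = 1225 - 0 = 1225
PQ × PR = (-2580, -425, 1225)

(-2580, -425, 1225)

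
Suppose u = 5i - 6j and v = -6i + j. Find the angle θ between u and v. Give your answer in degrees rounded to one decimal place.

139.3

u · v = 5·(-6) + (-6)·1 = -30 - 6 = -36
|u|² = 25 + 36 = 61,  |u| = √61 ≈ 7.810250
|v|² = 36 + 1 = 37,  |v| = √37 ≈ 6.082763
cos θ = -36 / (7.810250 · 6.082763) ≈ -0.75777
θ = arccos(-0.75777) ≈ 139.3°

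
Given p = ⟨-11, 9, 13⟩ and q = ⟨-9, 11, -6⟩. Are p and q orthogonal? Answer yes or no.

p · q = (-11)·(-9) + 9·11 + 13·(-6) = 99 + 99 - 78 = 120
Nonzero, so the vectors are not orthogonal.

no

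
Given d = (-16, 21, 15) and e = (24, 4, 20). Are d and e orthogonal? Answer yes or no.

yes

d · e = (-16)·24 + 21·4 + 15·20 = -384 + 84 + 300 = 0
Zero, so the vectors are orthogonal.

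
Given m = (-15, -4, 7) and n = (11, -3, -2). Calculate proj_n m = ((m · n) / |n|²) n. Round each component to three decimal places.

(-13.709, 3.739, 2.493)

m · n = (-15)·11 + (-4)·(-3) + 7·(-2) = -165 + 12 - 14 = -167
|n|² = 121 + 9 + 4 = 134
proj_n m = (-167/134) · (11, -3, -2) ≈ (-13.709, 3.739, 2.493)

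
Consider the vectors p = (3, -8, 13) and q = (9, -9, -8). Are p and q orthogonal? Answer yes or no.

p · q = 3·9 + (-8)·(-9) + 13·(-8) = 27 + 72 - 104 = -5
Nonzero, so the vectors are not orthogonal.

no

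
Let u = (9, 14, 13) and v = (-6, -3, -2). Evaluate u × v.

(11, -60, 57)

i: 14·(-2) - 13·(-3) = -28 - (-39) = 11
j: 13·(-6) - 9·(-2) = -78 - (-18) = -60
k: 9·(-3) - 14·(-6) = -27 - (-84) = 57
u × v = (11, -60, 57)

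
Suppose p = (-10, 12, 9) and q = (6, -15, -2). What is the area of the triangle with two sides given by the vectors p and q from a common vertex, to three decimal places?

69.930

i: 12·(-2) - 9·(-15) = -24 - (-135) = 111
j: 9·6 - (-10)·(-2) = 54 - 20 = 34
k: (-10)·(-15) - 12·6 = 150 - 72 = 78
p × q = (111, 34, 78)
|p × q| = √(111² + 34² + 78²) = √19561 ≈ 139.8606
area = ½ · 139.8606 ≈ 69.930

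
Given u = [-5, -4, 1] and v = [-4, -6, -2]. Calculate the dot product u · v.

42

u · v = (-5)·(-4) + (-4)·(-6) + 1·(-2) = 20 + 24 - 2 = 42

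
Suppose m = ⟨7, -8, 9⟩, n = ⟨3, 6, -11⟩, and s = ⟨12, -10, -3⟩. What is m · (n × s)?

n × s:
i: 6·(-3) - (-11)·(-10) = -18 - 110 = -128
j: (-11)·12 - 3·(-3) = -132 - (-9) = -123
k: 3·(-10) - 6·12 = -30 - 72 = -102
n × s = (-128, -123, -102)
m · (n × s) = 7·(-128) + (-8)·(-123) + 9·(-102) = -896 + 984 - 918 = -830

-830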